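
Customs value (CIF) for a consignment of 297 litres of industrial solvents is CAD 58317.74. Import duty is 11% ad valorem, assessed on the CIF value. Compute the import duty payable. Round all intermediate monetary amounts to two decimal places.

Import duty = 58317.74 × 11% = 6414.95

Import duty: CAD 6414.95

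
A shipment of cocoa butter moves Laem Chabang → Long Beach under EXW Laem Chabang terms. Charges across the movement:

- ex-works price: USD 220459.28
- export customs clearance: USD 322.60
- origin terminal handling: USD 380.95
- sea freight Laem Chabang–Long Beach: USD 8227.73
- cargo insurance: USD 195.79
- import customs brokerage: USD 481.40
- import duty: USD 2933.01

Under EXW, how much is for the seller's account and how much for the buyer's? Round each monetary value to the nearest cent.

EXW: the seller makes goods available at their premises; the buyer bears all onward costs.
Seller's account: goods 220459.28 = 220459.28
Buyer's account: export clearance 322.60 + origin terminal 380.95 + freight 8227.73 + insurance 195.79 + brokerage 481.40 + duty 2933.01 = 12541.48

Seller: USD 220459.28; buyer: USD 12541.48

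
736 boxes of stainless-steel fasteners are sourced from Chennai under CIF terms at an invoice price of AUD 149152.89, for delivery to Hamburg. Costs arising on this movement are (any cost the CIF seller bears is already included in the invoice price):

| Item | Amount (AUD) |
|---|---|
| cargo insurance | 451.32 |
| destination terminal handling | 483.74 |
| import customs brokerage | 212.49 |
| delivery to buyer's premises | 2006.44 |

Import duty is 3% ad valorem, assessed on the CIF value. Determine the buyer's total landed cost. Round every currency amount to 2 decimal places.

Total landed cost: AUD 156330.15

CIF: the seller pays costs through ocean freight and marine insurance to the destination port.
Already in the invoice (seller's account under CIF): insurance — exclude.
The CIF price already equals the CIF value: 149152.89
Import duty = 149152.89 × 3% = 4474.59
Buyer bears: destination terminal 483.74 + brokerage 212.49 + delivery 2006.44 + duty 4474.59 = 7177.26
Landed cost = invoice 149152.89 + 7177.26 = 156330.15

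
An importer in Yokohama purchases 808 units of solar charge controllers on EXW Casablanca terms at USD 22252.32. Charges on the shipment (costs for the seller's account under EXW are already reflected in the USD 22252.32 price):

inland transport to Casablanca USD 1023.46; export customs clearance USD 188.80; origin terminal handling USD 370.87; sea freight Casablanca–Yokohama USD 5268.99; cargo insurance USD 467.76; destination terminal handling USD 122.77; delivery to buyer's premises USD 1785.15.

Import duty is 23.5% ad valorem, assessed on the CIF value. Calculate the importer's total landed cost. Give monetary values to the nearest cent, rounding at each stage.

EXW: the seller makes goods available at their premises; the buyer bears all onward costs.
CIF value = EXW price + inland to port + export clearance + origin terminal + freight + insurance = 22252.32 + 1023.46 + 188.80 + 370.87 + 5268.99 + 467.76 = 29572.20
Import duty = 29572.20 × 23.5% = 6949.47
Buyer bears: inland to port 1023.46 + export clearance 188.80 + origin terminal 370.87 + freight 5268.99 + insurance 467.76 + destination terminal 122.77 + delivery 1785.15 + duty 6949.47 = 16177.27
Landed cost = invoice 22252.32 + 16177.27 = 38429.59

Total landed cost: USD 38429.59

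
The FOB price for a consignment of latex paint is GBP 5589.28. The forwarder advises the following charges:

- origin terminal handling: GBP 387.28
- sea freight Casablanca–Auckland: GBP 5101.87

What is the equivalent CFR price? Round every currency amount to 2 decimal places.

CFR price: GBP 10691.15

Not relevant to the conversion: origin terminal — on the seller under both FOB and CFR; already in the FOB price and stays in the CFR price.
From FOB to CFR, the seller additionally bears: freight.
CFR price = 5589.28 + 5101.87 = 10691.15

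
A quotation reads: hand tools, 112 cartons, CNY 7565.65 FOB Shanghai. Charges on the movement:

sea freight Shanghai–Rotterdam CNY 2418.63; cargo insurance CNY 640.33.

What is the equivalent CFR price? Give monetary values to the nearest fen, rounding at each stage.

Not relevant to the conversion: insurance — on the buyer under both terms; not part of either seller's price.
From FOB to CFR, the seller additionally bears: freight.
CFR price = 7565.65 + 2418.63 = 9984.28

CFR price: CNY 9984.28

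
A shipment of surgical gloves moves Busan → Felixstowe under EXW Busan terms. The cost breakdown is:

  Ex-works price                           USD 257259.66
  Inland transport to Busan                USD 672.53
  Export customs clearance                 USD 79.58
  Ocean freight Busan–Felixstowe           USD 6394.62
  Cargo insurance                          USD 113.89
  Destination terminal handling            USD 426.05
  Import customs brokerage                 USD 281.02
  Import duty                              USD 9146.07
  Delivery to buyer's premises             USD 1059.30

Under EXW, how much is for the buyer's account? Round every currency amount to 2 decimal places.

Buyer's account: USD 18173.06

EXW: the seller makes goods available at their premises; the buyer bears all onward costs.
Seller's account: goods 257259.66 = 257259.66
Buyer's account: inland to port 672.53 + export clearance 79.58 + freight 6394.62 + insurance 113.89 + destination terminal 426.05 + brokerage 281.02 + duty 9146.07 + delivery 1059.30 = 18173.06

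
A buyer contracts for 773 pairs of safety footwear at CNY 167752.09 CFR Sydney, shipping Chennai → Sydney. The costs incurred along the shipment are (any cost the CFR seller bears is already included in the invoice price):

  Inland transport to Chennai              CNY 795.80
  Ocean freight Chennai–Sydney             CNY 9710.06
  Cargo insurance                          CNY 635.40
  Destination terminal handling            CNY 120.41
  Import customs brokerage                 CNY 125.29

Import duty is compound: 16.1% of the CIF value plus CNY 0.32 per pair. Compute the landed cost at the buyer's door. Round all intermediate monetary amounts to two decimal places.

CFR: the seller pays costs through ocean freight to the destination port, but not insurance.
Already in the invoice (seller's account under CFR): inland to port, freight — exclude.
CIF value = CFR price + insurance = 167752.09 + 635.40 = 168387.49
Ad valorem component: 168387.49 × 16.1% = 27110.39
Specific component: 773 × 0.32 = 247.36
Import duty = 27110.39 + 247.36 = 27357.75
Buyer bears: insurance 635.40 + destination terminal 120.41 + brokerage 125.29 + duty 27357.75 = 28238.85
Landed cost = invoice 167752.09 + 28238.85 = 195990.94

Total landed cost: CNY 195990.94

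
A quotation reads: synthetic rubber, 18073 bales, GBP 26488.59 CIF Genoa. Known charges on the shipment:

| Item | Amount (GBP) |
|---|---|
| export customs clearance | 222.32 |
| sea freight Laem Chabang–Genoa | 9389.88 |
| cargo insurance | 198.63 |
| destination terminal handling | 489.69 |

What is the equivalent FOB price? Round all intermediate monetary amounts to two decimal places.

FOB price: GBP 16900.08

Not relevant to the conversion: export clearance — on the seller under both CIF and FOB; already in the CIF price and stays in the FOB price. destination terminal — on the buyer under both terms; not part of either seller's price.
From CIF to FOB, the seller no longer bears: freight, insurance.
FOB price = 26488.59 − 9389.88 − 198.63 = 16900.08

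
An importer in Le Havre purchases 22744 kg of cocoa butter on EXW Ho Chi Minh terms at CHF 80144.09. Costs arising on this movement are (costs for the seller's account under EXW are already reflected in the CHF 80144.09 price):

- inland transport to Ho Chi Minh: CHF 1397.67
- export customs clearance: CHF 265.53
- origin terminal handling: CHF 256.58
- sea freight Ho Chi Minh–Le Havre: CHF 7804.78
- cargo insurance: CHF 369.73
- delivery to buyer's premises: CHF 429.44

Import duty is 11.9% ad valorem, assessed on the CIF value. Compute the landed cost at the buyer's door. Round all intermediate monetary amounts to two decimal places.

EXW: the seller makes goods available at their premises; the buyer bears all onward costs.
CIF value = EXW price + inland to port + export clearance + origin terminal + freight + insurance = 80144.09 + 1397.67 + 265.53 + 256.58 + 7804.78 + 369.73 = 90238.38
Import duty = 90238.38 × 11.9% = 10738.37
Buyer bears: inland to port 1397.67 + export clearance 265.53 + origin terminal 256.58 + freight 7804.78 + insurance 369.73 + delivery 429.44 + duty 10738.37 = 21262.10
Landed cost = invoice 80144.09 + 21262.10 = 101406.19

Total landed cost: CHF 101406.19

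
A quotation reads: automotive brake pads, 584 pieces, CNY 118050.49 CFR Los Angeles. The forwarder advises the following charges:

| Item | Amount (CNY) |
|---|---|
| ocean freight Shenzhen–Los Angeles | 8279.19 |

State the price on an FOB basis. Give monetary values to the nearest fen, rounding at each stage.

From CFR to FOB, the seller no longer bears: freight.
FOB price = 118050.49 − 8279.19 = 109771.30

FOB price: CNY 109771.30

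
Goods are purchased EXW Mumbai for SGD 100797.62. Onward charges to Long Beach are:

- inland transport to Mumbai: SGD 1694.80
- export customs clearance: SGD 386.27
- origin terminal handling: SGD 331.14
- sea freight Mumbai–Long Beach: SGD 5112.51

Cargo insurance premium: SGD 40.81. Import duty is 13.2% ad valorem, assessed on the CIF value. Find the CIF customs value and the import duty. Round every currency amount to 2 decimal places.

CIF value: SGD 108363.15; import duty: SGD 14303.94

CIF = EXW price + pre-shipment costs + freight + insurance
CIF = 100797.62 + 1694.80 + 386.27 + 331.14 + 5112.51 + 40.81 = 108363.15
Import duty = 108363.15 × 13.2% = 14303.94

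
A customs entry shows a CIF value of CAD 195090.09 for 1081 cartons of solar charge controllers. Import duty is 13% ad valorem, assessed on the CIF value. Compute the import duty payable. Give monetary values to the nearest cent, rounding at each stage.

Import duty: CAD 25361.71

Import duty = 195090.09 × 13% = 25361.71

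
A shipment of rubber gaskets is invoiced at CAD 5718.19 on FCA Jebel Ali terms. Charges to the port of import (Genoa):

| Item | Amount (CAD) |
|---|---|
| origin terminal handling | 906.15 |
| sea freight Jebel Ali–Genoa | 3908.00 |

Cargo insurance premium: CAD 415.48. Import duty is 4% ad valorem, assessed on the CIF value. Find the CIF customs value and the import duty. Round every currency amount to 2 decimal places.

CIF value: CAD 10947.82; import duty: CAD 437.91

CIF = FCA price + pre-shipment costs + freight + insurance
CIF = 5718.19 + 906.15 + 3908.00 + 415.48 = 10947.82
Import duty = 10947.82 × 4% = 437.91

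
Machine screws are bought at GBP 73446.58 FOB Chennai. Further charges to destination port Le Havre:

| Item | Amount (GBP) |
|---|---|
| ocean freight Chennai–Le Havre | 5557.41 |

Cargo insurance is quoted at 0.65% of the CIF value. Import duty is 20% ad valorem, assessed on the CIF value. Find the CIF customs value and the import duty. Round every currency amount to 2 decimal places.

Let C be the CIF value. C = FOB price + freight + 0.65% × C
C − 0.65% × C = 73446.58 + 5557.41
0.9935 × C = 79003.99
C = 79003.99 / 0.9935 = 79520.88
Insurance premium = 0.65% × 79520.88 = 516.89
Import duty = 79520.88 × 20% = 15904.18

CIF value: GBP 79520.88; import duty: GBP 15904.18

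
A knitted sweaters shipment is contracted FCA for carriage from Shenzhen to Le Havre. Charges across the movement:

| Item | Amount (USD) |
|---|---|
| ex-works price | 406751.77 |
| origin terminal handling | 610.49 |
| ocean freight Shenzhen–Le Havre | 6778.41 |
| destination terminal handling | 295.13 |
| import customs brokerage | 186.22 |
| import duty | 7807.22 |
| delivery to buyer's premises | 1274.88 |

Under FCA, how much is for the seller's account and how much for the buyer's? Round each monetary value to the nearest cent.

FCA: the seller delivers export-cleared goods to the carrier; the buyer bears costs from that point.
Seller's account: goods 406751.77 = 406751.77
Buyer's account: origin terminal 610.49 + freight 6778.41 + destination terminal 295.13 + brokerage 186.22 + duty 7807.22 + delivery 1274.88 = 16952.35

Seller: USD 406751.77; buyer: USD 16952.35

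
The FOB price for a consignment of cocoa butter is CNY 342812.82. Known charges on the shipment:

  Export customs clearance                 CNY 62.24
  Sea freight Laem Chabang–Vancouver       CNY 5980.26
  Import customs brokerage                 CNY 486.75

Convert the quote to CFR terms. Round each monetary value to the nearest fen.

CFR price: CNY 348793.08

Not relevant to the conversion: export clearance — on the seller under both FOB and CFR; already in the FOB price and stays in the CFR price. brokerage — on the buyer under both terms; not part of either seller's price.
From FOB to CFR, the seller additionally bears: freight.
CFR price = 342812.82 + 5980.26 = 348793.08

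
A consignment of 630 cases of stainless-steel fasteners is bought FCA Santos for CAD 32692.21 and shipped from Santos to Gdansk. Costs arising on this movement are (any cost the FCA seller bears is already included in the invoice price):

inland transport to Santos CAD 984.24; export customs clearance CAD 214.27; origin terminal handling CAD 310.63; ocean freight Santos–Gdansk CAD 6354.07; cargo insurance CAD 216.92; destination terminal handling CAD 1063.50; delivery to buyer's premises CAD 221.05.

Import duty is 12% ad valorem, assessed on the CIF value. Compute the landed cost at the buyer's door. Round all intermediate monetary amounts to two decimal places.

Total landed cost: CAD 45607.24

FCA: the seller delivers export-cleared goods to the carrier; the buyer bears costs from that point.
Already in the invoice (seller's account under FCA): inland to port, export clearance — exclude.
CIF value = FCA price + origin terminal + freight + insurance = 32692.21 + 310.63 + 6354.07 + 216.92 = 39573.83
Import duty = 39573.83 × 12% = 4748.86
Buyer bears: origin terminal 310.63 + freight 6354.07 + insurance 216.92 + destination terminal 1063.50 + delivery 221.05 + duty 4748.86 = 12915.03
Landed cost = invoice 32692.21 + 12915.03 = 45607.24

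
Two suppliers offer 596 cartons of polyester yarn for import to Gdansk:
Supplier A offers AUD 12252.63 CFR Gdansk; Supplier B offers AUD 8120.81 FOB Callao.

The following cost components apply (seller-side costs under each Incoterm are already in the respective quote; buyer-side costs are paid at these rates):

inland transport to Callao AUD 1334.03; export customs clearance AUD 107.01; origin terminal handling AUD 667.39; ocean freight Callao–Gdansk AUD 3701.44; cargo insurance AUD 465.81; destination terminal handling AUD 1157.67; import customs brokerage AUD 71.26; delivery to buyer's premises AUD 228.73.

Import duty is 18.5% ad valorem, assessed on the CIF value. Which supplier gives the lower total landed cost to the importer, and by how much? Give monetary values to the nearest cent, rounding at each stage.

Supplier A (CFR):
CIF value = CFR price + insurance = 12252.63 + 465.81 = 12718.44
Import duty = 12718.44 × 18.5% = 2352.91
Buyer bears (A): 465.81 + 1157.67 + 71.26 + 228.73 = 1923.47
Landed cost (A) = invoice 12252.63 + 1923.47 + duty 2352.91 = 16529.01
Supplier B (FOB):
CIF value = FOB price + freight + insurance = 8120.81 + 3701.44 + 465.81 = 12288.06
Import duty = 12288.06 × 18.5% = 2273.29
Buyer bears (B): 3701.44 + 465.81 + 1157.67 + 71.26 + 228.73 = 5624.91
Landed cost (B) = invoice 8120.81 + 5624.91 + duty 2273.29 = 16019.01
Difference = |16529.01 − 16019.01| = 510.00

Supplier B is cheaper by AUD 510.00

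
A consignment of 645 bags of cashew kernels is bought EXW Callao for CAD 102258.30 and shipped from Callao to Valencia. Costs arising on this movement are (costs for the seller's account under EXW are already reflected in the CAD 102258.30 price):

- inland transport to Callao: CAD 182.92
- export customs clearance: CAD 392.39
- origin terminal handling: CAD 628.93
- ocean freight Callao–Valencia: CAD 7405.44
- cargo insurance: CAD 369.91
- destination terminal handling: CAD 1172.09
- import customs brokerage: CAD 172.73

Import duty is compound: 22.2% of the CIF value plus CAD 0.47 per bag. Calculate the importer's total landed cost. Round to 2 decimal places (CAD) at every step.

Total landed cost: CAD 137580.67

EXW: the seller makes goods available at their premises; the buyer bears all onward costs.
CIF value = EXW price + inland to port + export clearance + origin terminal + freight + insurance = 102258.30 + 182.92 + 392.39 + 628.93 + 7405.44 + 369.91 = 111237.89
Ad valorem component: 111237.89 × 22.2% = 24694.81
Specific component: 645 × 0.47 = 303.15
Import duty = 24694.81 + 303.15 = 24997.96
Buyer bears: inland to port 182.92 + export clearance 392.39 + origin terminal 628.93 + freight 7405.44 + insurance 369.91 + destination terminal 1172.09 + brokerage 172.73 + duty 24997.96 = 35322.37
Landed cost = invoice 102258.30 + 35322.37 = 137580.67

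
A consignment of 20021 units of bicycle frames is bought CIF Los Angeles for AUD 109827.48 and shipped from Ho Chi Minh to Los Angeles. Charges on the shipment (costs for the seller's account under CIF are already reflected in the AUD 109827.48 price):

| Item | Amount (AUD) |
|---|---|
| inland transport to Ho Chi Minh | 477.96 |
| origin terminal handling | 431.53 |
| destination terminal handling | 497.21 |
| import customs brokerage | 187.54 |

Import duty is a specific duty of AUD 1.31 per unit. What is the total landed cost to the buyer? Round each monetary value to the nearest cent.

Total landed cost: AUD 136739.74

CIF: the seller pays costs through ocean freight and marine insurance to the destination port.
Already in the invoice (seller's account under CIF): inland to port, origin terminal — exclude.
The CIF price already equals the CIF value: 109827.48
Import duty = 20021 × 1.31 = 26227.51
Buyer bears: destination terminal 497.21 + brokerage 187.54 + duty 26227.51 = 26912.26
Landed cost = invoice 109827.48 + 26912.26 = 136739.74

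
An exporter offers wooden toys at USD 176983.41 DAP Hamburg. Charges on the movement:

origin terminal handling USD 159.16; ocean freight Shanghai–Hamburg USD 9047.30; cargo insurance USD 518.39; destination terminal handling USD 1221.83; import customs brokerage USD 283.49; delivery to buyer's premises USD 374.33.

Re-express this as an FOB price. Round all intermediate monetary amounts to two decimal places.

FOB price: USD 165821.56

Not relevant to the conversion: origin terminal — on the seller under both DAP and FOB; already in the DAP price and stays in the FOB price. brokerage — on the buyer under both terms; not part of either seller's price.
From DAP to FOB, the seller no longer bears: freight, insurance, destination terminal, delivery.
FOB price = 176983.41 − 9047.30 − 518.39 − 1221.83 − 374.33 = 165821.56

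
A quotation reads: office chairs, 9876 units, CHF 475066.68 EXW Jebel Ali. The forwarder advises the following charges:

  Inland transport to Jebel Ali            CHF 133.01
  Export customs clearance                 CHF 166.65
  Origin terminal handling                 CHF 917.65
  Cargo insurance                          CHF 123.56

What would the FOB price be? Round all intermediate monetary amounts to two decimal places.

Not relevant to the conversion: insurance — on the buyer under both terms; not part of either seller's price.
From EXW to FOB, the seller additionally bears: inland to port, export clearance, origin terminal.
FOB price = 475066.68 + 133.01 + 166.65 + 917.65 = 476283.99

FOB price: CHF 476283.99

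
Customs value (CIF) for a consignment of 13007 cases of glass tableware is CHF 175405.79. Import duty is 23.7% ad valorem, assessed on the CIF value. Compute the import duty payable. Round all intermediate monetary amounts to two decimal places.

Import duty: CHF 41571.17

Import duty = 175405.79 × 23.7% = 41571.17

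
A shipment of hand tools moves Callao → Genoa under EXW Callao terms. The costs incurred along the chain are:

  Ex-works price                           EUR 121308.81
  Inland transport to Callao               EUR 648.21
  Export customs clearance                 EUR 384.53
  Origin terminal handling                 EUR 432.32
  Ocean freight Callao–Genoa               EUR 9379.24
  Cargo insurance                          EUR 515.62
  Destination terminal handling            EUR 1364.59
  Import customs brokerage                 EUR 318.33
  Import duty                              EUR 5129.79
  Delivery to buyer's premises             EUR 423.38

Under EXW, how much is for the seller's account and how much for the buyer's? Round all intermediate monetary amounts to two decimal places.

EXW: the seller makes goods available at their premises; the buyer bears all onward costs.
Seller's account: goods 121308.81 = 121308.81
Buyer's account: inland to port 648.21 + export clearance 384.53 + origin terminal 432.32 + freight 9379.24 + insurance 515.62 + destination terminal 1364.59 + brokerage 318.33 + duty 5129.79 + delivery 423.38 = 18596.01

Seller: EUR 121308.81; buyer: EUR 18596.01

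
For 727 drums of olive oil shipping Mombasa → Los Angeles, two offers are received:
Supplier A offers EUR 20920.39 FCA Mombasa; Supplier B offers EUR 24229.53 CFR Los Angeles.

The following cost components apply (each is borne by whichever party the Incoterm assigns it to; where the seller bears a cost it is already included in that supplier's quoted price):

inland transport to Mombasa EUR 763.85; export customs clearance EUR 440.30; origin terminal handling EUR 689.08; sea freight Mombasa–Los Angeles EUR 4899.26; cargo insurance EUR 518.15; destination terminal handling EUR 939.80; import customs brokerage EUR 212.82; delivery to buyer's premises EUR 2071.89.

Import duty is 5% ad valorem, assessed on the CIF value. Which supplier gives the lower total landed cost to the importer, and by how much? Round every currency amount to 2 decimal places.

Supplier A (FCA):
CIF value = FCA price + origin terminal + freight + insurance = 20920.39 + 689.08 + 4899.26 + 518.15 = 27026.88
Import duty = 27026.88 × 5% = 1351.34
Buyer bears (A): 689.08 + 4899.26 + 518.15 + 939.80 + 212.82 + 2071.89 = 9331.00
Landed cost (A) = invoice 20920.39 + 9331.00 + duty 1351.34 = 31602.73
Supplier B (CFR):
CIF value = CFR price + insurance = 24229.53 + 518.15 = 24747.68
Import duty = 24747.68 × 5% = 1237.38
Buyer bears (B): 518.15 + 939.80 + 212.82 + 2071.89 = 3742.66
Landed cost (B) = invoice 24229.53 + 3742.66 + duty 1237.38 = 29209.57
Difference = |31602.73 − 29209.57| = 2393.16

Supplier B is cheaper by EUR 2393.16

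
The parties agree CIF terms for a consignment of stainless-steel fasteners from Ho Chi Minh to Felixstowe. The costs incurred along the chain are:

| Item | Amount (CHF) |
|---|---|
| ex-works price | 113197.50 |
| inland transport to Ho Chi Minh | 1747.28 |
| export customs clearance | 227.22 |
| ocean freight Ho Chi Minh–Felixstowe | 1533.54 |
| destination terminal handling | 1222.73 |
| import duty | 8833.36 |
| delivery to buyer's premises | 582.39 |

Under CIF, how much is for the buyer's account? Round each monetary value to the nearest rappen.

Buyer's account: CHF 10638.48

CIF: the seller pays costs through ocean freight and marine insurance to the destination port.
Seller's account: goods 113197.50 + inland to port 1747.28 + export clearance 227.22 + freight 1533.54 = 116705.54
Buyer's account: destination terminal 1222.73 + duty 8833.36 + delivery 582.39 = 10638.48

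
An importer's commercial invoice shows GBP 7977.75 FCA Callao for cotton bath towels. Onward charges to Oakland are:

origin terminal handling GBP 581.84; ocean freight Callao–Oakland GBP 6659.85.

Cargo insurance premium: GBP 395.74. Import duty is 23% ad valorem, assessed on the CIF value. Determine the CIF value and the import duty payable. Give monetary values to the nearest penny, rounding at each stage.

CIF = FCA price + pre-shipment costs + freight + insurance
CIF = 7977.75 + 581.84 + 6659.85 + 395.74 = 15615.18
Import duty = 15615.18 × 23% = 3591.49

CIF value: GBP 15615.18; import duty: GBP 3591.49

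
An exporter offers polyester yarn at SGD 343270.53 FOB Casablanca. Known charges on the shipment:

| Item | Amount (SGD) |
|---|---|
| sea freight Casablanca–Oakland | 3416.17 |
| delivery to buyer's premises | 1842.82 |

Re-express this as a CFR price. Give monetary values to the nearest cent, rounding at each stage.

Not relevant to the conversion: delivery — on the buyer under both terms; not part of either seller's price.
From FOB to CFR, the seller additionally bears: freight.
CFR price = 343270.53 + 3416.17 = 346686.70

CFR price: SGD 346686.70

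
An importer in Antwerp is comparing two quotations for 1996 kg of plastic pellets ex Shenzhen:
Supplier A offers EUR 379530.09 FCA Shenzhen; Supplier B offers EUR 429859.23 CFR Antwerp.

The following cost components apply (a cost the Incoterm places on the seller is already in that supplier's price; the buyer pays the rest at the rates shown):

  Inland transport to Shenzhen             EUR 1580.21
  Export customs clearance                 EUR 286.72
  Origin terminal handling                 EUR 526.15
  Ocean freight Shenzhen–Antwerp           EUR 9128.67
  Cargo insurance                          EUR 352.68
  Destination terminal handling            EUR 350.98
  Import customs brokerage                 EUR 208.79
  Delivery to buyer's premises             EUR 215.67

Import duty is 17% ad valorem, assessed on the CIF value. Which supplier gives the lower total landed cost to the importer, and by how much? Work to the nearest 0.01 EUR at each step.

Supplier A is cheaper by EUR 47588.95

Supplier A (FCA):
CIF value = FCA price + origin terminal + freight + insurance = 379530.09 + 526.15 + 9128.67 + 352.68 = 389537.59
Import duty = 389537.59 × 17% = 66221.39
Buyer bears (A): 526.15 + 9128.67 + 352.68 + 350.98 + 208.79 + 215.67 = 10782.94
Landed cost (A) = invoice 379530.09 + 10782.94 + duty 66221.39 = 456534.42
Supplier B (CFR):
CIF value = CFR price + insurance = 429859.23 + 352.68 = 430211.91
Import duty = 430211.91 × 17% = 73136.02
Buyer bears (B): 352.68 + 350.98 + 208.79 + 215.67 = 1128.12
Landed cost (B) = invoice 429859.23 + 1128.12 + duty 73136.02 = 504123.37
Difference = |456534.42 − 504123.37| = 47588.95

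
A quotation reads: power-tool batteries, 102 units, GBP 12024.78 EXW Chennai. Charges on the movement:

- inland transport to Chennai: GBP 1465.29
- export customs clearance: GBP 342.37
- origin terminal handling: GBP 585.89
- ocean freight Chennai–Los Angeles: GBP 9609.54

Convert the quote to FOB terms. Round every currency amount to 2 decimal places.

FOB price: GBP 14418.33

Not relevant to the conversion: freight — on the buyer under both terms; not part of either seller's price.
From EXW to FOB, the seller additionally bears: inland to port, export clearance, origin terminal.
FOB price = 12024.78 + 1465.29 + 342.37 + 585.89 = 14418.33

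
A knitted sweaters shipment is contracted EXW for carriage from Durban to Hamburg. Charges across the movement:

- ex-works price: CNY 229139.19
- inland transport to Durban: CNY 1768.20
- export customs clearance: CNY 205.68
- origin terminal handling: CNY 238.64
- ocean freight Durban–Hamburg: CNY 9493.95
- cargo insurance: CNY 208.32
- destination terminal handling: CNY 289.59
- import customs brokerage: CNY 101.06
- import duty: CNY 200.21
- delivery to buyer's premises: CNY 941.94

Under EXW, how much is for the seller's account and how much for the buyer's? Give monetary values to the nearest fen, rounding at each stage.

Seller: CNY 229139.19; buyer: CNY 13447.59

EXW: the seller makes goods available at their premises; the buyer bears all onward costs.
Seller's account: goods 229139.19 = 229139.19
Buyer's account: inland to port 1768.20 + export clearance 205.68 + origin terminal 238.64 + freight 9493.95 + insurance 208.32 + destination terminal 289.59 + brokerage 101.06 + duty 200.21 + delivery 941.94 = 13447.59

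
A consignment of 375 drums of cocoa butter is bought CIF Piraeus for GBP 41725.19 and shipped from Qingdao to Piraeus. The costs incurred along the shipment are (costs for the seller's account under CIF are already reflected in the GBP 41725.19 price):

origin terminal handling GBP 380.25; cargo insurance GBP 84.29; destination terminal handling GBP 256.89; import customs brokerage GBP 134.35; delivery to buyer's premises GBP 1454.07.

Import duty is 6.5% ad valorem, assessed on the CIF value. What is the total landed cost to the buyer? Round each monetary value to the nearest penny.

CIF: the seller pays costs through ocean freight and marine insurance to the destination port.
Already in the invoice (seller's account under CIF): origin terminal, insurance — exclude.
The CIF price already equals the CIF value: 41725.19
Import duty = 41725.19 × 6.5% = 2712.14
Buyer bears: destination terminal 256.89 + brokerage 134.35 + delivery 1454.07 + duty 2712.14 = 4557.45
Landed cost = invoice 41725.19 + 4557.45 = 46282.64

Total landed cost: GBP 46282.64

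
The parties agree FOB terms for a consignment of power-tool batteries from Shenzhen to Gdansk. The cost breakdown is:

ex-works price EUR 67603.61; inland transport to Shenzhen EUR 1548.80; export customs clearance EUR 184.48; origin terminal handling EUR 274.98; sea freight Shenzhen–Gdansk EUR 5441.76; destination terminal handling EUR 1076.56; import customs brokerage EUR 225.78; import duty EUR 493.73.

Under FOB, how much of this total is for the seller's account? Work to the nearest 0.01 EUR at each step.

Seller's account: EUR 69611.87

FOB: the seller bears costs until goods are on board at the origin port; the buyer bears freight, insurance and all costs thereafter.
Seller's account: goods 67603.61 + inland to port 1548.80 + export clearance 184.48 + origin terminal 274.98 = 69611.87
Buyer's account: freight 5441.76 + destination terminal 1076.56 + brokerage 225.78 + duty 493.73 = 7237.83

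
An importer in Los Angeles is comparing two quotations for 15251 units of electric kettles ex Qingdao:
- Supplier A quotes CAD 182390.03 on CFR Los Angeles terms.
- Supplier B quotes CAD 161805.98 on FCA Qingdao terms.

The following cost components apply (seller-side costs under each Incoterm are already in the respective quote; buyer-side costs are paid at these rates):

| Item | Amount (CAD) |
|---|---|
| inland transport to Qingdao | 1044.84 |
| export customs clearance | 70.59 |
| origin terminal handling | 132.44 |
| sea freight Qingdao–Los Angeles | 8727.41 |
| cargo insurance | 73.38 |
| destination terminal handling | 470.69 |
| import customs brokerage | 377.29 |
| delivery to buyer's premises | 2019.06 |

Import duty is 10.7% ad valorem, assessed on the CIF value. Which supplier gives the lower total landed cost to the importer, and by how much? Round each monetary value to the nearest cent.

Supplier A (CFR):
CIF value = CFR price + insurance = 182390.03 + 73.38 = 182463.41
Import duty = 182463.41 × 10.7% = 19523.58
Buyer bears (A): 73.38 + 470.69 + 377.29 + 2019.06 = 2940.42
Landed cost (A) = invoice 182390.03 + 2940.42 + duty 19523.58 = 204854.03
Supplier B (FCA):
CIF value = FCA price + origin terminal + freight + insurance = 161805.98 + 132.44 + 8727.41 + 73.38 = 170739.21
Import duty = 170739.21 × 10.7% = 18269.10
Buyer bears (B): 132.44 + 8727.41 + 73.38 + 470.69 + 377.29 + 2019.06 = 11800.27
Landed cost (B) = invoice 161805.98 + 11800.27 + duty 18269.10 = 191875.35
Difference = |204854.03 − 191875.35| = 12978.68

Supplier B is cheaper by CAD 12978.68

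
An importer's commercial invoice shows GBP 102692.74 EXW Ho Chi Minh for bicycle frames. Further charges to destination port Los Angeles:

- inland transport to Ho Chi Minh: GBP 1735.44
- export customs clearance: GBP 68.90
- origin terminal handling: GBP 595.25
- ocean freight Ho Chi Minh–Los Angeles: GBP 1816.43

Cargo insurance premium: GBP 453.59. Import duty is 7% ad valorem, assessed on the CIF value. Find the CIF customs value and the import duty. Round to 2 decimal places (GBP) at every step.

CIF value: GBP 107362.35; import duty: GBP 7515.36

CIF = EXW price + pre-shipment costs + freight + insurance
CIF = 102692.74 + 1735.44 + 68.90 + 595.25 + 1816.43 + 453.59 = 107362.35
Import duty = 107362.35 × 7% = 7515.36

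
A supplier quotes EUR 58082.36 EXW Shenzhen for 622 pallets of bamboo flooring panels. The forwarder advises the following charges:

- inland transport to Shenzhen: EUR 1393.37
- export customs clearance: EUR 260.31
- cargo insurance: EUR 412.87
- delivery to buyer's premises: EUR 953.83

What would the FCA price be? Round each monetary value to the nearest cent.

Not relevant to the conversion: insurance, delivery — on the buyer under both terms; not part of either seller's price.
From EXW to FCA, the seller additionally bears: inland to port, export clearance.
FCA price = 58082.36 + 1393.37 + 260.31 = 59736.04

FCA price: EUR 59736.04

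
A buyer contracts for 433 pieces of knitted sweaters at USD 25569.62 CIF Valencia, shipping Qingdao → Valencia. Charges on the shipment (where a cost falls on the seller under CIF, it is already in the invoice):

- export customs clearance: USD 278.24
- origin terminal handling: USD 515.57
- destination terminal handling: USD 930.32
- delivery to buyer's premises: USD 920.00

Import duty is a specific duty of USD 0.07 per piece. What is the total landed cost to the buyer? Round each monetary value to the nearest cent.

CIF: the seller pays costs through ocean freight and marine insurance to the destination port.
Already in the invoice (seller's account under CIF): export clearance, origin terminal — exclude.
The CIF price already equals the CIF value: 25569.62
Import duty = 433 × 0.07 = 30.31
Buyer bears: destination terminal 930.32 + delivery 920.00 + duty 30.31 = 1880.63
Landed cost = invoice 25569.62 + 1880.63 = 27450.25

Total landed cost: USD 27450.25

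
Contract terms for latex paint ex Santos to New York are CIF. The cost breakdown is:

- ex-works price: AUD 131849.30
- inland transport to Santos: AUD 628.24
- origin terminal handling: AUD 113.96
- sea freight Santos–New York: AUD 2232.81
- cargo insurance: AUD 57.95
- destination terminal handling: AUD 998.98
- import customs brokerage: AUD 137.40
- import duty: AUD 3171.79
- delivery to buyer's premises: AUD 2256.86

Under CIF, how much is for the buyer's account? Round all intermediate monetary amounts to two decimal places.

CIF: the seller pays costs through ocean freight and marine insurance to the destination port.
Seller's account: goods 131849.30 + inland to port 628.24 + origin terminal 113.96 + freight 2232.81 + insurance 57.95 = 134882.26
Buyer's account: destination terminal 998.98 + brokerage 137.40 + duty 3171.79 + delivery 2256.86 = 6565.03

Buyer's account: AUD 6565.03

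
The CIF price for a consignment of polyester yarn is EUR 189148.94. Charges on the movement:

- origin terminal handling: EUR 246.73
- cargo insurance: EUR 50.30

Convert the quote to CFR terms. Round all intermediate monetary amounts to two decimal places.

Not relevant to the conversion: origin terminal — on the seller under both CIF and CFR; already in the CIF price and stays in the CFR price.
From CIF to CFR, the seller no longer bears: insurance.
CFR price = 189148.94 − 50.30 = 189098.64

CFR price: EUR 189098.64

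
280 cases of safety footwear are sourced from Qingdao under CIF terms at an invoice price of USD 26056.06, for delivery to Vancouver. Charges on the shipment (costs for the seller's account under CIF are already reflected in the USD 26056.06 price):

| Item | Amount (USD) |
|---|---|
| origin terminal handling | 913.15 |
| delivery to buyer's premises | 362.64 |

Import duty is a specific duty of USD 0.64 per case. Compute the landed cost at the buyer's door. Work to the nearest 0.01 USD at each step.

CIF: the seller pays costs through ocean freight and marine insurance to the destination port.
Already in the invoice (seller's account under CIF): origin terminal — exclude.
The CIF price already equals the CIF value: 26056.06
Import duty = 280 × 0.64 = 179.20
Buyer bears: delivery 362.64 + duty 179.20 = 541.84
Landed cost = invoice 26056.06 + 541.84 = 26597.90

Total landed cost: USD 26597.90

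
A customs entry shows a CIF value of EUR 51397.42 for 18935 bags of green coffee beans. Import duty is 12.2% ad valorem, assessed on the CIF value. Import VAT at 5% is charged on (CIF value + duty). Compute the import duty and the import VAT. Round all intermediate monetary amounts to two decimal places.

Import duty: EUR 6270.49; import VAT: EUR 2883.40

Import duty = 51397.42 × 12.2% = 6270.49
VAT base = CIF + duty = 51397.42 + 6270.49 = 57667.91
Import VAT = 57667.91 × 5% = 2883.40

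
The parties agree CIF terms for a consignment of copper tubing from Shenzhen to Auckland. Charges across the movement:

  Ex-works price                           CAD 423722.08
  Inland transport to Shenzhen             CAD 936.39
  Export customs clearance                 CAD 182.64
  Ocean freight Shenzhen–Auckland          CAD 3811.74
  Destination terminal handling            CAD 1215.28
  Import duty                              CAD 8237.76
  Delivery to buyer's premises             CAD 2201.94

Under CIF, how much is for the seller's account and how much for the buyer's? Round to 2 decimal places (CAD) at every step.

Seller: CAD 428652.85; buyer: CAD 11654.98

CIF: the seller pays costs through ocean freight and marine insurance to the destination port.
Seller's account: goods 423722.08 + inland to port 936.39 + export clearance 182.64 + freight 3811.74 = 428652.85
Buyer's account: destination terminal 1215.28 + duty 8237.76 + delivery 2201.94 = 11654.98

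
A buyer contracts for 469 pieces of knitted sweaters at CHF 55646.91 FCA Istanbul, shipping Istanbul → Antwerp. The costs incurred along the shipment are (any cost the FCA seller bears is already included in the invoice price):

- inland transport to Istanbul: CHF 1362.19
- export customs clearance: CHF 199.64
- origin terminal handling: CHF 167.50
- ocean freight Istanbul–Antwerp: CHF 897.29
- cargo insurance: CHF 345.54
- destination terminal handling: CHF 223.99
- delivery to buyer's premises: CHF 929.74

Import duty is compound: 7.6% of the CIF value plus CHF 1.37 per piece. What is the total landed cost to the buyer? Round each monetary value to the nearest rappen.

FCA: the seller delivers export-cleared goods to the carrier; the buyer bears costs from that point.
Already in the invoice (seller's account under FCA): inland to port, export clearance — exclude.
CIF value = FCA price + origin terminal + freight + insurance = 55646.91 + 167.50 + 897.29 + 345.54 = 57057.24
Ad valorem component: 57057.24 × 7.6% = 4336.35
Specific component: 469 × 1.37 = 642.53
Import duty = 4336.35 + 642.53 = 4978.88
Buyer bears: origin terminal 167.50 + freight 897.29 + insurance 345.54 + destination terminal 223.99 + delivery 929.74 + duty 4978.88 = 7542.94
Landed cost = invoice 55646.91 + 7542.94 = 63189.85

Total landed cost: CHF 63189.85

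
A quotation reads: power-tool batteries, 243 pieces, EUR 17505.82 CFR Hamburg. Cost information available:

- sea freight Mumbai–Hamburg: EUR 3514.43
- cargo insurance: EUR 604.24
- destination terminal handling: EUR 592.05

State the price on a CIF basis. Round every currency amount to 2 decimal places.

Not relevant to the conversion: freight — on the seller under both CFR and CIF; already in the CFR price and stays in the CIF price. destination terminal — on the buyer under both terms; not part of either seller's price.
From CFR to CIF, the seller additionally bears: insurance.
CIF price = 17505.82 + 604.24 = 18110.06

CIF price: EUR 18110.06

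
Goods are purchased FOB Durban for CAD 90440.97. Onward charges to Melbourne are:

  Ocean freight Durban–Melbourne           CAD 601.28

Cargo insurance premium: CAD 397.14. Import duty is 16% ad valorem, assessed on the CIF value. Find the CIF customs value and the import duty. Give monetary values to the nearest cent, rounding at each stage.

CIF value: CAD 91439.39; import duty: CAD 14630.30

CIF = FOB price + freight + insurance
CIF = 90440.97 + 601.28 + 397.14 = 91439.39
Import duty = 91439.39 × 16% = 14630.30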